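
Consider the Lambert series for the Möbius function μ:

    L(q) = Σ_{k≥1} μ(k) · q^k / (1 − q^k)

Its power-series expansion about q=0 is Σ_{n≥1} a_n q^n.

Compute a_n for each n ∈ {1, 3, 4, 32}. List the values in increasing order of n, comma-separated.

1, 0, 0, 0

d|1:{1}  Σμ=1=1
n=3: 3·1 1·3  μ→[(-1)+1]=0
q^4  k|4↦μ(k): 1:1 2:-1 4:0  a_4=0
n=32: 32·1 16·2 8·4 4·8 2·16 1·32  μ→[0+0+0+0+(-1)+1]=0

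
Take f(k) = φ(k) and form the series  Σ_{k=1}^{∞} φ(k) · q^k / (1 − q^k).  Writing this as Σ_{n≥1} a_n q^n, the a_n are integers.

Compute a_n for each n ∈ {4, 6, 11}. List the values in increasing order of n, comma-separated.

q^4  k|4↦φ(k): 1:1 2:1 4:2  a_4=4
d|6:{1,2,3,6}  Σφ=1+1+2+2=6
q^11  k|11↦φ(k): 1:1 11:10  a_11=11

4, 6, 11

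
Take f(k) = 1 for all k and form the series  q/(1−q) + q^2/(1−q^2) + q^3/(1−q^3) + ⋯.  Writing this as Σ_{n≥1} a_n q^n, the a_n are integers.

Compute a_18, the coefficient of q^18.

q^18  k|18↦f(k): 18:1 9:1 6:1 3:1 2:1 1:1  a_18=6

a_18 = 6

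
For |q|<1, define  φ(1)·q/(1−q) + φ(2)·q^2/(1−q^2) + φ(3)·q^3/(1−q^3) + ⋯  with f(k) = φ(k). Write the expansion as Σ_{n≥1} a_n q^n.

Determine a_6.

q^6  k|6↦φ(k): 1:1 2:1 3:2 6:2  a_6=6

a_6 = 6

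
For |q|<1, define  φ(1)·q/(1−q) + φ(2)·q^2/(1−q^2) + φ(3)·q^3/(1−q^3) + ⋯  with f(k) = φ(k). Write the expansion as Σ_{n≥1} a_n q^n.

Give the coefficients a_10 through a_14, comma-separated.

n=10: 10·1 5·2 2·5 1·10  φ→[4+4+1+1]=10
d|11:{11,1}  Σφ=10+1=11
[q^12] φ(12)=4,φ(6)=2,φ(4)=2,φ(3)=2,φ(2)=1,φ(1)=1 ⇒ 12
d|13:{1,13}  Σφ=1+12=13
n=14: 1·14 2·7 7·2 14·1  φ→[1+1+6+6]=14

10, 11, 12, 13, 14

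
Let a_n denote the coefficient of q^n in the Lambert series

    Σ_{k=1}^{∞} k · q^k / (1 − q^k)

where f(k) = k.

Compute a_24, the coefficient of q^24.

d|24:{24,12,8,6,4,3,2,1}  Σf=24+12+8+6+4+3+2+1=60

a_24 = 60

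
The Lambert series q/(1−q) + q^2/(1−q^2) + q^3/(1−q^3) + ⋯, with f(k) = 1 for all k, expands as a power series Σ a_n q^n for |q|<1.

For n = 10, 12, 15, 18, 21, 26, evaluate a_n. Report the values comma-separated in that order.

4, 6, 4, 6, 4, 4

[q^10] f(1)=1,f(2)=1,f(5)=1,f(10)=1 ⇒ 4
[q^12] f(12)=1,f(6)=1,f(4)=1,f(3)=1,f(2)=1,f(1)=1 ⇒ 6
n=15: 15·1 5·3 3·5 1·15  f→[1+1+1+1]=4
[q^18] f(18)=1,f(9)=1,f(6)=1,f(3)=1,f(2)=1,f(1)=1 ⇒ 6
d|21:{21,7,3,1}  Σf=1+1+1+1=4
d|26:{26,13,2,1}  Σf=1+1+1+1=4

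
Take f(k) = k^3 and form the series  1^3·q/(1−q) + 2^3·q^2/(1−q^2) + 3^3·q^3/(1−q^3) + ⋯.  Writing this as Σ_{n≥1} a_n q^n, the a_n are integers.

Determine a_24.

n=24: 1·24 2·12 3·8 4·6 6·4 8·3 12·2 24·1  f→[1+8+27+64+216+512+1728+13824]=16380

a_24 = 16380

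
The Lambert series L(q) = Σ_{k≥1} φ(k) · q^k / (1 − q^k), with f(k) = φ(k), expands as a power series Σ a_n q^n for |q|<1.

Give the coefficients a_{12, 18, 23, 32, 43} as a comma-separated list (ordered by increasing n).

n=12: 1·12 2·6 3·4 4·3 6·2 12·1  φ→[1+1+2+2+2+4]=12
[q^18] φ(18)=6,φ(9)=6,φ(6)=2,φ(3)=2,φ(2)=1,φ(1)=1 ⇒ 18
[q^23] φ(23)=22,φ(1)=1 ⇒ 23
q^32  k|32↦φ(k): 1:1 2:1 4:2 8:4 16:8 32:16  a_32=32
n=43: 1·43 43·1  φ→[1+42]=43

12, 18, 23, 32, 43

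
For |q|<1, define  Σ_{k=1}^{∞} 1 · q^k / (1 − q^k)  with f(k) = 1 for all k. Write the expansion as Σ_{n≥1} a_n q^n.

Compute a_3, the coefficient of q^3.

a_3 = 2

n=3: 3·1 1·3  f→[1+1]=2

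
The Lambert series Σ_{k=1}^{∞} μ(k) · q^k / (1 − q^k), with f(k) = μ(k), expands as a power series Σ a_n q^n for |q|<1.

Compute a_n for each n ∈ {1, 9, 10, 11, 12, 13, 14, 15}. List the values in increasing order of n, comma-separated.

1, 0, 0, 0, 0, 0, 0, 0

d|1:{1}  Σμ=1=1
[q^9] μ(1)=1,μ(3)=-1,μ(9)=0 ⇒ 0
[q^10] μ(10)=1,μ(5)=-1,μ(2)=-1,μ(1)=1 ⇒ 0
n=11: 11·1 1·11  μ→[(-1)+1]=0
n=12: 1·12 2·6 3·4 4·3 6·2 12·1  μ→[1+(-1)+(-1)+0+1+0]=0
n=13: 13·1 1·13  μ→[(-1)+1]=0
n=14: 1·14 2·7 7·2 14·1  μ→[1+(-1)+(-1)+1]=0
[q^15] μ(15)=1,μ(5)=-1,μ(3)=-1,μ(1)=1 ⇒ 0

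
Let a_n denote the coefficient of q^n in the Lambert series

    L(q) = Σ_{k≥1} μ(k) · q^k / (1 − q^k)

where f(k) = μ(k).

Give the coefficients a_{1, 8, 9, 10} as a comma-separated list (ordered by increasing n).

d|1:{1}  Σμ=1=1
[q^8] μ(8)=0,μ(4)=0,μ(2)=-1,μ(1)=1 ⇒ 0
q^9  k|9↦μ(k): 9:0 3:-1 1:1  a_9=0
d|10:{1,2,5,10}  Σμ=1+(-1)+(-1)+1=0

1, 0, 0, 0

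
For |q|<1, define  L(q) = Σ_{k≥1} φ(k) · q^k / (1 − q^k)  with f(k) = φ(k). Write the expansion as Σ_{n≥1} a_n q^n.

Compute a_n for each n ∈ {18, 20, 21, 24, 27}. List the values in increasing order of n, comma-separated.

n=18: 18·1 9·2 6·3 3·6 2·9 1·18  φ→[6+6+2+2+1+1]=18
d|20:{20,10,5,4,2,1}  Σφ=8+4+4+2+1+1=20
n=21: 21·1 7·3 3·7 1·21  φ→[12+6+2+1]=21
q^24  k|24↦φ(k): 24:8 12:4 8:4 6:2 4:2 3:2 2:1 1:1  a_24=24
q^27  k|27↦φ(k): 27:18 9:6 3:2 1:1  a_27=27

18, 20, 21, 24, 27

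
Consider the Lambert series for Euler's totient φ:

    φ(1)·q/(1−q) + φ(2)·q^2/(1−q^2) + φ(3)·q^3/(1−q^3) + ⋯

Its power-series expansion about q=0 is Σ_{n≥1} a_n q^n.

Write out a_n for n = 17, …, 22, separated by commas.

[q^17] φ(1)=1,φ(17)=16 ⇒ 17
[q^18] φ(18)=6,φ(9)=6,φ(6)=2,φ(3)=2,φ(2)=1,φ(1)=1 ⇒ 18
n=19: 1·19 19·1  φ→[1+18]=19
q^20  k|20↦φ(k): 20:8 10:4 5:4 4:2 2:1 1:1  a_20=20
[q^21] φ(1)=1,φ(3)=2,φ(7)=6,φ(21)=12 ⇒ 21
[q^22] φ(22)=10,φ(11)=10,φ(2)=1,φ(1)=1 ⇒ 22

17, 18, 19, 20, 21, 22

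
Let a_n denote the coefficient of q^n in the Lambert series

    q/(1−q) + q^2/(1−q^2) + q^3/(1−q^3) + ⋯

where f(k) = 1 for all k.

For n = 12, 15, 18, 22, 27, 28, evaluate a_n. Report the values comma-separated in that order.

6, 4, 6, 4, 4, 6

[q^12] f(1)=1,f(2)=1,f(3)=1,f(4)=1,f(6)=1,f(12)=1 ⇒ 6
q^15  k|15↦f(k): 1:1 3:1 5:1 15:1  a_15=4
d|18:{18,9,6,3,2,1}  Σf=1+1+1+1+1+1=6
d|22:{1,2,11,22}  Σf=1+1+1+1=4
n=27: 1·27 3·9 9·3 27·1  f→[1+1+1+1]=4
[q^28] f(28)=1,f(14)=1,f(7)=1,f(4)=1,f(2)=1,f(1)=1 ⇒ 6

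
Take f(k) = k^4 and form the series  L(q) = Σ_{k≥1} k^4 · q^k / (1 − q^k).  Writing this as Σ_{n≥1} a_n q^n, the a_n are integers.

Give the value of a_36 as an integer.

d|36:{36,18,12,9,6,4,3,2,1}  Σf=1679616+104976+20736+6561+1296+256+81+16+1=1813539

a_36 = 1813539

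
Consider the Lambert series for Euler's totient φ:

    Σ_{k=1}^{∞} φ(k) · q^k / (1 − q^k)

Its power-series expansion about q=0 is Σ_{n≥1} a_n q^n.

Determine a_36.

q^36  k|36↦φ(k): 1:1 2:1 3:2 4:2 6:2 9:6 12:4 18:6 36:12  a_36=36

a_36 = 36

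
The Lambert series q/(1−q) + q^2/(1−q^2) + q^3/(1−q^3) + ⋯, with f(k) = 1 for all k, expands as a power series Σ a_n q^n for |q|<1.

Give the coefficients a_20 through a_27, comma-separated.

[q^20] f(1)=1,f(2)=1,f(4)=1,f(5)=1,f(10)=1,f(20)=1 ⇒ 6
[q^21] f(1)=1,f(3)=1,f(7)=1,f(21)=1 ⇒ 4
q^22  k|22↦f(k): 22:1 11:1 2:1 1:1  a_22=4
n=23: 1·23 23·1  f→[1+1]=2
n=24: 1·24 2·12 3·8 4·6 6·4 8·3 12·2 24·1  f→[1+1+1+1+1+1+1+1]=8
q^25  k|25↦f(k): 25:1 5:1 1:1  a_25=3
[q^26] f(1)=1,f(2)=1,f(13)=1,f(26)=1 ⇒ 4
[q^27] f(1)=1,f(3)=1,f(9)=1,f(27)=1 ⇒ 4

6, 4, 4, 2, 8, 3, 4, 4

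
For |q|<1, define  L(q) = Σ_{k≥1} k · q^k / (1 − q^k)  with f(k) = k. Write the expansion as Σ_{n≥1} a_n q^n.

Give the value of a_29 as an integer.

n=29: 29·1 1·29  f→[29+1]=30

a_29 = 30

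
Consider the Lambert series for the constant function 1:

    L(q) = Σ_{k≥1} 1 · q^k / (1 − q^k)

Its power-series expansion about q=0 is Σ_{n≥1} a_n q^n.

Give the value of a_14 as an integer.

a_14 = 4

[q^14] f(14)=1,f(7)=1,f(2)=1,f(1)=1 ⇒ 4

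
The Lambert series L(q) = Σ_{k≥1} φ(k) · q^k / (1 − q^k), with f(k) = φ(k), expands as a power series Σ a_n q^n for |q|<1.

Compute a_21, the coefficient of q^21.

n=21: 21·1 7·3 3·7 1·21  φ→[12+6+2+1]=21

a_21 = 21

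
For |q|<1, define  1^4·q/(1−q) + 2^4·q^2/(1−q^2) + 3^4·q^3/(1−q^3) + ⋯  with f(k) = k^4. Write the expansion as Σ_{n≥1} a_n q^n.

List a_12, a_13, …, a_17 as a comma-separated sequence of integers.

n=12: 12·1 6·2 4·3 3·4 2·6 1·12  f→[20736+1296+256+81+16+1]=22386
n=13: 1·13 13·1  f→[1+28561]=28562
[q^14] f(14)=38416,f(7)=2401,f(2)=16,f(1)=1 ⇒ 40834
[q^15] f(1)=1,f(3)=81,f(5)=625,f(15)=50625 ⇒ 51332
d|16:{16,8,4,2,1}  Σf=65536+4096+256+16+1=69905
[q^17] f(17)=83521,f(1)=1 ⇒ 83522

22386, 28562, 40834, 51332, 69905, 83522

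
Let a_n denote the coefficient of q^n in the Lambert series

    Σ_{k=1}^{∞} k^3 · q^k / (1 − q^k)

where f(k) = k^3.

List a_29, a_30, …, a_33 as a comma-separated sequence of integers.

24390, 31752, 29792, 37449, 37296

q^29  k|29↦f(k): 1:1 29:24389  a_29=24390
n=30: 30·1 15·2 10·3 6·5 5·6 3·10 2·15 1·30  f→[27000+3375+1000+216+125+27+8+1]=31752
n=31: 1·31 31·1  f→[1+29791]=29792
[q^32] f(1)=1,f(2)=8,f(4)=64,f(8)=512,f(16)=4096,f(32)=32768 ⇒ 37449
[q^33] f(33)=35937,f(11)=1331,f(3)=27,f(1)=1 ⇒ 37296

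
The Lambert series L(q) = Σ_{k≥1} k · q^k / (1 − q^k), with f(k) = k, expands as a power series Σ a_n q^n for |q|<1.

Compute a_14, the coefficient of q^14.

n=14: 14·1 7·2 2·7 1·14  f→[14+7+2+1]=24

a_14 = 24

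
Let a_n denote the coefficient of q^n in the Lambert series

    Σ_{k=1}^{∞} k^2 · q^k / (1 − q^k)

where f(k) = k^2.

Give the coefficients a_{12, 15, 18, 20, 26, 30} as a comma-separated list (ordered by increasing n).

210, 260, 455, 546, 850, 1300

q^12  k|12↦f(k): 12:144 6:36 4:16 3:9 2:4 1:1  a_12=210
[q^15] f(1)=1,f(3)=9,f(5)=25,f(15)=225 ⇒ 260
d|18:{1,2,3,6,9,18}  Σf=1+4+9+36+81+324=455
[q^20] f(20)=400,f(10)=100,f(5)=25,f(4)=16,f(2)=4,f(1)=1 ⇒ 546
[q^26] f(26)=676,f(13)=169,f(2)=4,f(1)=1 ⇒ 850
[q^30] f(30)=900,f(15)=225,f(10)=100,f(6)=36,f(5)=25,f(3)=9,f(2)=4,f(1)=1 ⇒ 1300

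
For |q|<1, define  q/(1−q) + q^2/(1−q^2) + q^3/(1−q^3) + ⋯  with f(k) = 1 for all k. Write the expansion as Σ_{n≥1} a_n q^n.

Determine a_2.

d|2:{2,1}  Σf=1+1=2

a_2 = 2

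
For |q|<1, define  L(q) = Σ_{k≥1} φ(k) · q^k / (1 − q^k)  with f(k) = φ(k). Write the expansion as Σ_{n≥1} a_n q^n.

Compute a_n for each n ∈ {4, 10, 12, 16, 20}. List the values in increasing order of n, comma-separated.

q^4  k|4↦φ(k): 1:1 2:1 4:2  a_4=4
q^10  k|10↦φ(k): 1:1 2:1 5:4 10:4  a_10=10
q^12  k|12↦φ(k): 12:4 6:2 4:2 3:2 2:1 1:1  a_12=12
[q^16] φ(16)=8,φ(8)=4,φ(4)=2,φ(2)=1,φ(1)=1 ⇒ 16
[q^20] φ(1)=1,φ(2)=1,φ(4)=2,φ(5)=4,φ(10)=4,φ(20)=8 ⇒ 20

4, 10, 12, 16, 20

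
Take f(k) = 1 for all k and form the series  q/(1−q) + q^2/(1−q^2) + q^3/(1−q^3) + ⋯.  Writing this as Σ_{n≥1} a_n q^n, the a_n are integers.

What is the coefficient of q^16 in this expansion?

a_16 = 5

q^16  k|16↦f(k): 16:1 8:1 4:1 2:1 1:1  a_16=5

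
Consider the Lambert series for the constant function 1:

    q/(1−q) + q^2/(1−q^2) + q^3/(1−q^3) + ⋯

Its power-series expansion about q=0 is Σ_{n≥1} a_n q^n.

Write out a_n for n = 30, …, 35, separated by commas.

[q^30] f(30)=1,f(15)=1,f(10)=1,f(6)=1,f(5)=1,f(3)=1,f(2)=1,f(1)=1 ⇒ 8
q^31  k|31↦f(k): 1:1 31:1  a_31=2
q^32  k|32↦f(k): 32:1 16:1 8:1 4:1 2:1 1:1  a_32=6
q^33  k|33↦f(k): 33:1 11:1 3:1 1:1  a_33=4
n=34: 1·34 2·17 17·2 34·1  f→[1+1+1+1]=4
q^35  k|35↦f(k): 1:1 5:1 7:1 35:1  a_35=4

8, 2, 6, 4, 4, 4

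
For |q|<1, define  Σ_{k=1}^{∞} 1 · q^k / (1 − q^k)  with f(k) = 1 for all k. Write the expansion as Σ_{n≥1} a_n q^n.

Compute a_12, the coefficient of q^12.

a_12 = 6

q^12  k|12↦f(k): 12:1 6:1 4:1 3:1 2:1 1:1  a_12=6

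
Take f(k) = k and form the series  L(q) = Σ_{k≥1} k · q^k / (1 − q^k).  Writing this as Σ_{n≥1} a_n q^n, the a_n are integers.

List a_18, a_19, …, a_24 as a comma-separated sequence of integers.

39, 20, 42, 32, 36, 24, 60

d|18:{18,9,6,3,2,1}  Σf=18+9+6+3+2+1=39
q^19  k|19↦f(k): 19:19 1:1  a_19=20
[q^20] f(20)=20,f(10)=10,f(5)=5,f(4)=4,f(2)=2,f(1)=1 ⇒ 42
[q^21] f(21)=21,f(7)=7,f(3)=3,f(1)=1 ⇒ 32
n=22: 1·22 2·11 11·2 22·1  f→[1+2+11+22]=36
d|23:{1,23}  Σf=1+23=24
[q^24] f(1)=1,f(2)=2,f(3)=3,f(4)=4,f(6)=6,f(8)=8,f(12)=12,f(24)=24 ⇒ 60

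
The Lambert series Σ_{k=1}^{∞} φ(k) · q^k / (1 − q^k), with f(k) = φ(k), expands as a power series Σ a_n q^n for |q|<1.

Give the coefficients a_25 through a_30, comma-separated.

q^25  k|25↦φ(k): 1:1 5:4 25:20  a_25=25
d|26:{1,2,13,26}  Σφ=1+1+12+12=26
d|27:{1,3,9,27}  Σφ=1+2+6+18=27
d|28:{1,2,4,7,14,28}  Σφ=1+1+2+6+6+12=28
n=29: 29·1 1·29  φ→[28+1]=29
n=30: 30·1 15·2 10·3 6·5 5·6 3·10 2·15 1·30  φ→[8+8+4+2+4+2+1+1]=30

25, 26, 27, 28, 29, 30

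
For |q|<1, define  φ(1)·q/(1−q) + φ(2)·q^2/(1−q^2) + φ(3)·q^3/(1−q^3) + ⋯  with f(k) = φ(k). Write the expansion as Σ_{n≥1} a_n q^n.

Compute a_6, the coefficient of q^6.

n=6: 6·1 3·2 2·3 1·6  φ→[2+2+1+1]=6

a_6 = 6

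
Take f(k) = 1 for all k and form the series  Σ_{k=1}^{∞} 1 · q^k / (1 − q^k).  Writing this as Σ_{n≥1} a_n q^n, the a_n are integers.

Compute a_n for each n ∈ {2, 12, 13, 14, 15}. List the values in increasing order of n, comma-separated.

q^2  k|2↦f(k): 2:1 1:1  a_2=2
d|12:{1,2,3,4,6,12}  Σf=1+1+1+1+1+1=6
q^13  k|13↦f(k): 13:1 1:1  a_13=2
n=14: 1·14 2·7 7·2 14·1  f→[1+1+1+1]=4
[q^15] f(15)=1,f(5)=1,f(3)=1,f(1)=1 ⇒ 4

2, 6, 2, 4, 4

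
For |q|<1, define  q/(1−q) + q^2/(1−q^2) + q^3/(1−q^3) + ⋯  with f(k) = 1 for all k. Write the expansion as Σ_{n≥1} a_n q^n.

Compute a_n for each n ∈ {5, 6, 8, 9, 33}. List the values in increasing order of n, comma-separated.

[q^5] f(1)=1,f(5)=1 ⇒ 2
[q^6] f(1)=1,f(2)=1,f(3)=1,f(6)=1 ⇒ 4
d|8:{8,4,2,1}  Σf=1+1+1+1=4
n=9: 1·9 3·3 9·1  f→[1+1+1]=3
[q^33] f(33)=1,f(11)=1,f(3)=1,f(1)=1 ⇒ 4

2, 4, 4, 3, 4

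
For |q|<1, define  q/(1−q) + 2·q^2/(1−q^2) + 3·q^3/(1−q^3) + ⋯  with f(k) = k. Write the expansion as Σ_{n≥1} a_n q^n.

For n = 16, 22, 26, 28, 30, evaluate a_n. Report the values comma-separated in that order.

31, 36, 42, 56, 72

q^16  k|16↦f(k): 1:1 2:2 4:4 8:8 16:16  a_16=31
q^22  k|22↦f(k): 1:1 2:2 11:11 22:22  a_22=36
q^26  k|26↦f(k): 26:26 13:13 2:2 1:1  a_26=42
[q^28] f(28)=28,f(14)=14,f(7)=7,f(4)=4,f(2)=2,f(1)=1 ⇒ 56
[q^30] f(30)=30,f(15)=15,f(10)=10,f(6)=6,f(5)=5,f(3)=3,f(2)=2,f(1)=1 ⇒ 72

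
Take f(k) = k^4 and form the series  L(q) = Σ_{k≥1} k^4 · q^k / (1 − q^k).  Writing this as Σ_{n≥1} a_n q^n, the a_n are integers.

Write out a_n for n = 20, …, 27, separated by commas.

170898, 196964, 248914, 279842, 358258, 391251, 485554, 538084

n=20: 1·20 2·10 4·5 5·4 10·2 20·1  f→[1+16+256+625+10000+160000]=170898
d|21:{21,7,3,1}  Σf=194481+2401+81+1=196964
q^22  k|22↦f(k): 22:234256 11:14641 2:16 1:1  a_22=248914
d|23:{1,23}  Σf=1+279841=279842
n=24: 24·1 12·2 8·3 6·4 4·6 3·8 2·12 1·24  f→[331776+20736+4096+1296+256+81+16+1]=358258
[q^25] f(25)=390625,f(5)=625,f(1)=1 ⇒ 391251
q^26  k|26↦f(k): 1:1 2:16 13:28561 26:456976  a_26=485554
n=27: 1·27 3·9 9·3 27·1  f→[1+81+6561+531441]=538084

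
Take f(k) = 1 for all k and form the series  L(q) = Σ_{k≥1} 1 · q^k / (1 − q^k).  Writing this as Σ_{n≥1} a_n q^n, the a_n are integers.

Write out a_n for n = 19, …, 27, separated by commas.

q^19  k|19↦f(k): 19:1 1:1  a_19=2
n=20: 20·1 10·2 5·4 4·5 2·10 1·20  f→[1+1+1+1+1+1]=6
[q^21] f(21)=1,f(7)=1,f(3)=1,f(1)=1 ⇒ 4
q^22  k|22↦f(k): 1:1 2:1 11:1 22:1  a_22=4
[q^23] f(23)=1,f(1)=1 ⇒ 2
n=24: 24·1 12·2 8·3 6·4 4·6 3·8 2·12 1·24  f→[1+1+1+1+1+1+1+1]=8
q^25  k|25↦f(k): 25:1 5:1 1:1  a_25=3
[q^26] f(1)=1,f(2)=1,f(13)=1,f(26)=1 ⇒ 4
d|27:{27,9,3,1}  Σf=1+1+1+1=4

2, 6, 4, 4, 2, 8, 3, 4, 4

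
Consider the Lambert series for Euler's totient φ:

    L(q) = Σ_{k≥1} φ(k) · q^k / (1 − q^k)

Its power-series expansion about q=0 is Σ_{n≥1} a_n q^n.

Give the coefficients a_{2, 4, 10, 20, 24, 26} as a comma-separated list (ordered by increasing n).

q^2  k|2↦φ(k): 1:1 2:1  a_2=2
q^4  k|4↦φ(k): 1:1 2:1 4:2  a_4=4
d|10:{10,5,2,1}  Σφ=4+4+1+1=10
[q^20] φ(1)=1,φ(2)=1,φ(4)=2,φ(5)=4,φ(10)=4,φ(20)=8 ⇒ 20
[q^24] φ(1)=1,φ(2)=1,φ(3)=2,φ(4)=2,φ(6)=2,φ(8)=4,φ(12)=4,φ(24)=8 ⇒ 24
d|26:{26,13,2,1}  Σφ=12+12+1+1=26

2, 4, 10, 20, 24, 26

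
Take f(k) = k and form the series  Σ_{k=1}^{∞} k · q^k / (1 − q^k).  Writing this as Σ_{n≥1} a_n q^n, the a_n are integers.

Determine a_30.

a_30 = 72

q^30  k|30↦f(k): 1:1 2:2 3:3 5:5 6:6 10:10 15:15 30:30  a_30=72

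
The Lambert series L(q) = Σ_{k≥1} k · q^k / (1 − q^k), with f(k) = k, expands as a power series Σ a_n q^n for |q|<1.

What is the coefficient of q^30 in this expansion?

q^30  k|30↦f(k): 1:1 2:2 3:3 5:5 6:6 10:10 15:15 30:30  a_30=72

a_30 = 72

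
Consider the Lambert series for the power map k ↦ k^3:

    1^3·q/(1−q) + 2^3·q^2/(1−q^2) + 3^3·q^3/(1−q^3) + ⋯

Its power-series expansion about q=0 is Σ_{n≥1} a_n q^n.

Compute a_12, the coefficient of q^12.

a_12 = 2044

q^12  k|12↦f(k): 1:1 2:8 3:27 4:64 6:216 12:1728  a_12=2044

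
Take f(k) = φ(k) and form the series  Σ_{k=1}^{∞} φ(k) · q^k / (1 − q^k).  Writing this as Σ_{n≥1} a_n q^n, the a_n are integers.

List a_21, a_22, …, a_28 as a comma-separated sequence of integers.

q^21  k|21↦φ(k): 21:12 7:6 3:2 1:1  a_21=21
d|22:{1,2,11,22}  Σφ=1+1+10+10=22
d|23:{1,23}  Σφ=1+22=23
n=24: 1·24 2·12 3·8 4·6 6·4 8·3 12·2 24·1  φ→[1+1+2+2+2+4+4+8]=24
n=25: 25·1 5·5 1·25  φ→[20+4+1]=25
q^26  k|26↦φ(k): 1:1 2:1 13:12 26:12  a_26=26
n=27: 27·1 9·3 3·9 1·27  φ→[18+6+2+1]=27
q^28  k|28↦φ(k): 28:12 14:6 7:6 4:2 2:1 1:1  a_28=28

21, 22, 23, 24, 25, 26, 27, 28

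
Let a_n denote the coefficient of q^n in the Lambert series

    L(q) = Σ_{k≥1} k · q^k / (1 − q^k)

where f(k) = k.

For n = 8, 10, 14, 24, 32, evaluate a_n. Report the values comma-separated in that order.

15, 18, 24, 60, 63

n=8: 8·1 4·2 2·4 1·8  f→[8+4+2+1]=15
d|10:{1,2,5,10}  Σf=1+2+5+10=18
n=14: 1·14 2·7 7·2 14·1  f→[1+2+7+14]=24
q^24  k|24↦f(k): 24:24 12:12 8:8 6:6 4:4 3:3 2:2 1:1  a_24=60
d|32:{1,2,4,8,16,32}  Σf=1+2+4+8+16+32=63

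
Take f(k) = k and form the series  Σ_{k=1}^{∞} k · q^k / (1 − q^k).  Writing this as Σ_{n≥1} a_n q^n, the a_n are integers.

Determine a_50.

d|50:{1,2,5,10,25,50}  Σf=1+2+5+10+25+50=93

a_50 = 93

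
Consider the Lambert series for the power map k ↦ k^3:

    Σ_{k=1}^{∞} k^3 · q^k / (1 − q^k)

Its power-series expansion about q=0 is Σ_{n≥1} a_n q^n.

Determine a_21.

q^21  k|21↦f(k): 21:9261 7:343 3:27 1:1  a_21=9632

a_21 = 9632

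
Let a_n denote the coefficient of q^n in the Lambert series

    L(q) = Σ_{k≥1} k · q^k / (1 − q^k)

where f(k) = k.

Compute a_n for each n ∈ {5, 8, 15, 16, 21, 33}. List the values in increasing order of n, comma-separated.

6, 15, 24, 31, 32, 48

d|5:{5,1}  Σf=5+1=6
q^8  k|8↦f(k): 1:1 2:2 4:4 8:8  a_8=15
d|15:{15,5,3,1}  Σf=15+5+3+1=24
d|16:{1,2,4,8,16}  Σf=1+2+4+8+16=31
d|21:{1,3,7,21}  Σf=1+3+7+21=32
d|33:{33,11,3,1}  Σf=33+11+3+1=48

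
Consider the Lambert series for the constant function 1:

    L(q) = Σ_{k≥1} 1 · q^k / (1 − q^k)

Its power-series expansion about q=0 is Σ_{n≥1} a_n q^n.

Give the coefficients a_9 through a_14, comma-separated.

[q^9] f(1)=1,f(3)=1,f(9)=1 ⇒ 3
q^10  k|10↦f(k): 10:1 5:1 2:1 1:1  a_10=4
d|11:{11,1}  Σf=1+1=2
q^12  k|12↦f(k): 12:1 6:1 4:1 3:1 2:1 1:1  a_12=6
q^13  k|13↦f(k): 1:1 13:1  a_13=2
d|14:{1,2,7,14}  Σf=1+1+1+1=4

3, 4, 2, 6, 2, 4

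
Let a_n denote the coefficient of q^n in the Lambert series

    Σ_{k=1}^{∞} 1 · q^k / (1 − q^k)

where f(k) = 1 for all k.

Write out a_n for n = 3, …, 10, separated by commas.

d|3:{3,1}  Σf=1+1=2
q^4  k|4↦f(k): 1:1 2:1 4:1  a_4=3
d|5:{1,5}  Σf=1+1=2
[q^6] f(1)=1,f(2)=1,f(3)=1,f(6)=1 ⇒ 4
q^7  k|7↦f(k): 1:1 7:1  a_7=2
n=8: 8·1 4·2 2·4 1·8  f→[1+1+1+1]=4
d|9:{9,3,1}  Σf=1+1+1=3
q^10  k|10↦f(k): 1:1 2:1 5:1 10:1  a_10=4

2, 3, 2, 4, 2, 4, 3, 4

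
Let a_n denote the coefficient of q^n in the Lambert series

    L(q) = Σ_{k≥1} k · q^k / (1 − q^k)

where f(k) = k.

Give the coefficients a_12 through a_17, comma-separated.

28, 14, 24, 24, 31, 18

d|12:{12,6,4,3,2,1}  Σf=12+6+4+3+2+1=28
[q^13] f(1)=1,f(13)=13 ⇒ 14
n=14: 1·14 2·7 7·2 14·1  f→[1+2+7+14]=24
n=15: 1·15 3·5 5·3 15·1  f→[1+3+5+15]=24
n=16: 1·16 2·8 4·4 8·2 16·1  f→[1+2+4+8+16]=31
[q^17] f(1)=1,f(17)=17 ⇒ 18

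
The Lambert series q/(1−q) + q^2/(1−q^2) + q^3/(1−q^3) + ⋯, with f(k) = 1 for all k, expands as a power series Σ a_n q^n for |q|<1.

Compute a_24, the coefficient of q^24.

a_24 = 8

d|24:{24,12,8,6,4,3,2,1}  Σf=1+1+1+1+1+1+1+1=8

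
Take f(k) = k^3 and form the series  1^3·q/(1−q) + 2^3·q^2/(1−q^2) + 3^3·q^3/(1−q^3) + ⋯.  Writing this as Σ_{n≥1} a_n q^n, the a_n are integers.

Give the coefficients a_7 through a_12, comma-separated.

344, 585, 757, 1134, 1332, 2044

n=7: 1·7 7·1  f→[1+343]=344
[q^8] f(8)=512,f(4)=64,f(2)=8,f(1)=1 ⇒ 585
[q^9] f(1)=1,f(3)=27,f(9)=729 ⇒ 757
q^10  k|10↦f(k): 10:1000 5:125 2:8 1:1  a_10=1134
[q^11] f(11)=1331,f(1)=1 ⇒ 1332
q^12  k|12↦f(k): 12:1728 6:216 4:64 3:27 2:8 1:1  a_12=2044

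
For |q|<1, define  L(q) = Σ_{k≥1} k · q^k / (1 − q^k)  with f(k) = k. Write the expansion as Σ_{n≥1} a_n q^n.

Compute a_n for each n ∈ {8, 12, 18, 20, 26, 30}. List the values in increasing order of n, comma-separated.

[q^8] f(1)=1,f(2)=2,f(4)=4,f(8)=8 ⇒ 15
q^12  k|12↦f(k): 1:1 2:2 3:3 4:4 6:6 12:12  a_12=28
d|18:{18,9,6,3,2,1}  Σf=18+9+6+3+2+1=39
q^20  k|20↦f(k): 20:20 10:10 5:5 4:4 2:2 1:1  a_20=42
d|26:{1,2,13,26}  Σf=1+2+13+26=42
q^30  k|30↦f(k): 1:1 2:2 3:3 5:5 6:6 10:10 15:15 30:30  a_30=72

15, 28, 39, 42, 42, 72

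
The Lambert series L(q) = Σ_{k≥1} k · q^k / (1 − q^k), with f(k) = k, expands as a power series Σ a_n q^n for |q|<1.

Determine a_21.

[q^21] f(21)=21,f(7)=7,f(3)=3,f(1)=1 ⇒ 32

a_21 = 32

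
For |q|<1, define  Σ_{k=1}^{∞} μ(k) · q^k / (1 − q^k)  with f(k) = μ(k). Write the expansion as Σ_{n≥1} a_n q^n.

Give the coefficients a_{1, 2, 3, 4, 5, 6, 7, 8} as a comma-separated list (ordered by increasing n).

[q^1] μ(1)=1 ⇒ 1
[q^2] μ(2)=-1,μ(1)=1 ⇒ 0
[q^3] μ(3)=-1,μ(1)=1 ⇒ 0
n=4: 1·4 2·2 4·1  μ→[1+(-1)+0]=0
[q^5] μ(5)=-1,μ(1)=1 ⇒ 0
[q^6] μ(6)=1,μ(3)=-1,μ(2)=-1,μ(1)=1 ⇒ 0
n=7: 7·1 1·7  μ→[(-1)+1]=0
q^8  k|8↦μ(k): 8:0 4:0 2:-1 1:1  a_8=0

1, 0, 0, 0, 0, 0, 0, 0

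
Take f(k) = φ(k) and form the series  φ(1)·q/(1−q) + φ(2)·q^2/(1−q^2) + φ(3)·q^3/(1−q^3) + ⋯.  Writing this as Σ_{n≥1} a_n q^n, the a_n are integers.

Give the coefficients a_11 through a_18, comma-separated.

[q^11] φ(1)=1,φ(11)=10 ⇒ 11
[q^12] φ(12)=4,φ(6)=2,φ(4)=2,φ(3)=2,φ(2)=1,φ(1)=1 ⇒ 12
d|13:{13,1}  Σφ=12+1=13
q^14  k|14↦φ(k): 1:1 2:1 7:6 14:6  a_14=14
q^15  k|15↦φ(k): 15:8 5:4 3:2 1:1  a_15=15
d|16:{1,2,4,8,16}  Σφ=1+1+2+4+8=16
d|17:{17,1}  Σφ=16+1=17
n=18: 18·1 9·2 6·3 3·6 2·9 1·18  φ→[6+6+2+2+1+1]=18

11, 12, 13, 14, 15, 16, 17, 18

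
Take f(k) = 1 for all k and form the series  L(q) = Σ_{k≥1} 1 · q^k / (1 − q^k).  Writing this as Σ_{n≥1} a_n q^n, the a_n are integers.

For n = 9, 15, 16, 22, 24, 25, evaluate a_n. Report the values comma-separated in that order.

3, 4, 5, 4, 8, 3

[q^9] f(1)=1,f(3)=1,f(9)=1 ⇒ 3
n=15: 15·1 5·3 3·5 1·15  f→[1+1+1+1]=4
[q^16] f(1)=1,f(2)=1,f(4)=1,f(8)=1,f(16)=1 ⇒ 5
[q^22] f(1)=1,f(2)=1,f(11)=1,f(22)=1 ⇒ 4
[q^24] f(1)=1,f(2)=1,f(3)=1,f(4)=1,f(6)=1,f(8)=1,f(12)=1,f(24)=1 ⇒ 8
n=25: 25·1 5·5 1·25  f→[1+1+1]=3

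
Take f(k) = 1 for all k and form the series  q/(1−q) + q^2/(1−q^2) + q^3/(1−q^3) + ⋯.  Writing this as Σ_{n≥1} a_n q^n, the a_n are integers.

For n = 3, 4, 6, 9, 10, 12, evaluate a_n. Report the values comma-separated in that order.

q^3  k|3↦f(k): 1:1 3:1  a_3=2
[q^4] f(1)=1,f(2)=1,f(4)=1 ⇒ 3
n=6: 1·6 2·3 3·2 6·1  f→[1+1+1+1]=4
n=9: 1·9 3·3 9·1  f→[1+1+1]=3
[q^10] f(1)=1,f(2)=1,f(5)=1,f(10)=1 ⇒ 4
[q^12] f(1)=1,f(2)=1,f(3)=1,f(4)=1,f(6)=1,f(12)=1 ⇒ 6

2, 3, 4, 3, 4, 6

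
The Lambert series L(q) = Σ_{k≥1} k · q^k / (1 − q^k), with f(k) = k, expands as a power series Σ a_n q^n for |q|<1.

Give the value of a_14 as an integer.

a_14 = 24

n=14: 1·14 2·7 7·2 14·1  f→[1+2+7+14]=24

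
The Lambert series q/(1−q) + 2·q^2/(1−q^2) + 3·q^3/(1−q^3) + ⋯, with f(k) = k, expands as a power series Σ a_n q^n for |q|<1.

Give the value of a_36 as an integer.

a_36 = 91

[q^36] f(36)=36,f(18)=18,f(12)=12,f(9)=9,f(6)=6,f(4)=4,f(3)=3,f(2)=2,f(1)=1 ⇒ 91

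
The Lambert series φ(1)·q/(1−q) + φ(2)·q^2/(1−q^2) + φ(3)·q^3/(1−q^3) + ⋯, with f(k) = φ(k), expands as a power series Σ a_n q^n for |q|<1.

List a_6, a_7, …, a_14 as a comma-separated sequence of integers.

d|6:{1,2,3,6}  Σφ=1+1+2+2=6
[q^7] φ(7)=6,φ(1)=1 ⇒ 7
n=8: 1·8 2·4 4·2 8·1  φ→[1+1+2+4]=8
n=9: 9·1 3·3 1·9  φ→[6+2+1]=9
q^10  k|10↦φ(k): 1:1 2:1 5:4 10:4  a_10=10
n=11: 1·11 11·1  φ→[1+10]=11
d|12:{1,2,3,4,6,12}  Σφ=1+1+2+2+2+4=12
q^13  k|13↦φ(k): 1:1 13:12  a_13=13
n=14: 14·1 7·2 2·7 1·14  φ→[6+6+1+1]=14

6, 7, 8, 9, 10, 11, 12, 13, 14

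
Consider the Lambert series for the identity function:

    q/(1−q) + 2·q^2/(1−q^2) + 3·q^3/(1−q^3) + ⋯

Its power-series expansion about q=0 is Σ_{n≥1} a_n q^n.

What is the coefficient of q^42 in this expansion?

a_42 = 96

d|42:{42,21,14,7,6,3,2,1}  Σf=42+21+14+7+6+3+2+1=96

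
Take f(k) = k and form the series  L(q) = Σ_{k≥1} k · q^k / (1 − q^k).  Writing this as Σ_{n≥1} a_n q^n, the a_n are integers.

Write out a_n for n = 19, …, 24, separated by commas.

20, 42, 32, 36, 24, 60

d|19:{19,1}  Σf=19+1=20
n=20: 1·20 2·10 4·5 5·4 10·2 20·1  f→[1+2+4+5+10+20]=42
n=21: 21·1 7·3 3·7 1·21  f→[21+7+3+1]=32
n=22: 1·22 2·11 11·2 22·1  f→[1+2+11+22]=36
n=23: 23·1 1·23  f→[23+1]=24
[q^24] f(24)=24,f(12)=12,f(8)=8,f(6)=6,f(4)=4,f(3)=3,f(2)=2,f(1)=1 ⇒ 60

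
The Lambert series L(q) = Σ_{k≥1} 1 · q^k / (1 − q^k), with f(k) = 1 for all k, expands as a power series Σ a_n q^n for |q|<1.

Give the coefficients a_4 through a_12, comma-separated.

[q^4] f(4)=1,f(2)=1,f(1)=1 ⇒ 3
q^5  k|5↦f(k): 5:1 1:1  a_5=2
q^6  k|6↦f(k): 1:1 2:1 3:1 6:1  a_6=4
d|7:{7,1}  Σf=1+1=2
q^8  k|8↦f(k): 8:1 4:1 2:1 1:1  a_8=4
[q^9] f(1)=1,f(3)=1,f(9)=1 ⇒ 3
q^10  k|10↦f(k): 10:1 5:1 2:1 1:1  a_10=4
n=11: 1·11 11·1  f→[1+1]=2
[q^12] f(12)=1,f(6)=1,f(4)=1,f(3)=1,f(2)=1,f(1)=1 ⇒ 6

3, 2, 4, 2, 4, 3, 4, 2, 6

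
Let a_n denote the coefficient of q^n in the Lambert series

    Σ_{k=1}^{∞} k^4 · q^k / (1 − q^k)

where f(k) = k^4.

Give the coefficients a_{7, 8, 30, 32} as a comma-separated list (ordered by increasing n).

2402, 4369, 872644, 1118481

q^7  k|7↦f(k): 1:1 7:2401  a_7=2402
q^8  k|8↦f(k): 8:4096 4:256 2:16 1:1  a_8=4369
n=30: 1·30 2·15 3·10 5·6 6·5 10·3 15·2 30·1  f→[1+16+81+625+1296+10000+50625+810000]=872644
d|32:{32,16,8,4,2,1}  Σf=1048576+65536+4096+256+16+1=1118481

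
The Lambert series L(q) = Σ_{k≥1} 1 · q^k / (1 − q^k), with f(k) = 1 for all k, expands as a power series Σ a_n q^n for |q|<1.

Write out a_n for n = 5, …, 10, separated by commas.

2, 4, 2, 4, 3, 4

n=5: 1·5 5·1  f→[1+1]=2
d|6:{6,3,2,1}  Σf=1+1+1+1=4
n=7: 1·7 7·1  f→[1+1]=2
q^8  k|8↦f(k): 8:1 4:1 2:1 1:1  a_8=4
n=9: 1·9 3·3 9·1  f→[1+1+1]=3
n=10: 1·10 2·5 5·2 10·1  f→[1+1+1+1]=4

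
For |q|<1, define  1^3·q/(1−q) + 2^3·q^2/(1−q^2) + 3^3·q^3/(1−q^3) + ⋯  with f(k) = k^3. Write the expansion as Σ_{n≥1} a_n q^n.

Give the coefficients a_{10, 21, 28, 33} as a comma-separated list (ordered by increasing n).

1134, 9632, 25112, 37296

q^10  k|10↦f(k): 10:1000 5:125 2:8 1:1  a_10=1134
n=21: 1·21 3·7 7·3 21·1  f→[1+27+343+9261]=9632
[q^28] f(1)=1,f(2)=8,f(4)=64,f(7)=343,f(14)=2744,f(28)=21952 ⇒ 25112
d|33:{33,11,3,1}  Σf=35937+1331+27+1=37296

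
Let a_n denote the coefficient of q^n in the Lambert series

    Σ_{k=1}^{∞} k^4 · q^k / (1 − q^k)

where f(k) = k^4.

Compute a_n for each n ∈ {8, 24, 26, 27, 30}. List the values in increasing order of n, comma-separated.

4369, 358258, 485554, 538084, 872644

d|8:{8,4,2,1}  Σf=4096+256+16+1=4369
n=24: 24·1 12·2 8·3 6·4 4·6 3·8 2·12 1·24  f→[331776+20736+4096+1296+256+81+16+1]=358258
[q^26] f(26)=456976,f(13)=28561,f(2)=16,f(1)=1 ⇒ 485554
q^27  k|27↦f(k): 27:531441 9:6561 3:81 1:1  a_27=538084
n=30: 1·30 2·15 3·10 5·6 6·5 10·3 15·2 30·1  f→[1+16+81+625+1296+10000+50625+810000]=872644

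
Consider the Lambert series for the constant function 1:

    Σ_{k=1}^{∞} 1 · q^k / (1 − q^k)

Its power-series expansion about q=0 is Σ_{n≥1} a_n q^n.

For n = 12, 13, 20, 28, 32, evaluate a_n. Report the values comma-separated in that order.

q^12  k|12↦f(k): 12:1 6:1 4:1 3:1 2:1 1:1  a_12=6
n=13: 13·1 1·13  f→[1+1]=2
[q^20] f(20)=1,f(10)=1,f(5)=1,f(4)=1,f(2)=1,f(1)=1 ⇒ 6
[q^28] f(1)=1,f(2)=1,f(4)=1,f(7)=1,f(14)=1,f(28)=1 ⇒ 6
[q^32] f(1)=1,f(2)=1,f(4)=1,f(8)=1,f(16)=1,f(32)=1 ⇒ 6

6, 2, 6, 6, 6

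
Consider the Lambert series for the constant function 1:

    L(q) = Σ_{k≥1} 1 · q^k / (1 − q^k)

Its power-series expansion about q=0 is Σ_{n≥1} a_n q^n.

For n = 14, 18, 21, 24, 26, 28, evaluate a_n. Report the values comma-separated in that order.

d|14:{1,2,7,14}  Σf=1+1+1+1=4
n=18: 18·1 9·2 6·3 3·6 2·9 1·18  f→[1+1+1+1+1+1]=6
d|21:{1,3,7,21}  Σf=1+1+1+1=4
q^24  k|24↦f(k): 24:1 12:1 8:1 6:1 4:1 3:1 2:1 1:1  a_24=8
[q^26] f(1)=1,f(2)=1,f(13)=1,f(26)=1 ⇒ 4
q^28  k|28↦f(k): 28:1 14:1 7:1 4:1 2:1 1:1  a_28=6

4, 6, 4, 8, 4, 6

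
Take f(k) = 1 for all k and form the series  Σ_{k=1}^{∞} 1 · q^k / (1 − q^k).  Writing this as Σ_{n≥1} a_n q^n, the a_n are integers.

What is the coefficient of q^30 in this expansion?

q^30  k|30↦f(k): 1:1 2:1 3:1 5:1 6:1 10:1 15:1 30:1  a_30=8

a_30 = 8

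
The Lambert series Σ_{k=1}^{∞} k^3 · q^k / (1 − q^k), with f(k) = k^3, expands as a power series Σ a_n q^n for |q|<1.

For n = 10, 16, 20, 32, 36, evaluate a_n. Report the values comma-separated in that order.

1134, 4681, 9198, 37449, 55261

[q^10] f(10)=1000,f(5)=125,f(2)=8,f(1)=1 ⇒ 1134
q^16  k|16↦f(k): 16:4096 8:512 4:64 2:8 1:1  a_16=4681
d|20:{20,10,5,4,2,1}  Σf=8000+1000+125+64+8+1=9198
[q^32] f(1)=1,f(2)=8,f(4)=64,f(8)=512,f(16)=4096,f(32)=32768 ⇒ 37449
n=36: 36·1 18·2 12·3 9·4 6·6 4·9 3·12 2·18 1·36  f→[46656+5832+1728+729+216+64+27+8+1]=55261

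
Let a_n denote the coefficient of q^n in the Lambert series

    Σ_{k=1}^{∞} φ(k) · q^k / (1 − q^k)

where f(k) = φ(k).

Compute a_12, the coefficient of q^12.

n=12: 1·12 2·6 3·4 4·3 6·2 12·1  φ→[1+1+2+2+2+4]=12

a_12 = 12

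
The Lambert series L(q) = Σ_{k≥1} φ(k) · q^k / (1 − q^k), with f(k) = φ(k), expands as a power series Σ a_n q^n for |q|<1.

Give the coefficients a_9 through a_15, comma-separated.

[q^9] φ(9)=6,φ(3)=2,φ(1)=1 ⇒ 9
d|10:{1,2,5,10}  Σφ=1+1+4+4=10
n=11: 1·11 11·1  φ→[1+10]=11
n=12: 1·12 2·6 3·4 4·3 6·2 12·1  φ→[1+1+2+2+2+4]=12
n=13: 1·13 13·1  φ→[1+12]=13
n=14: 14·1 7·2 2·7 1·14  φ→[6+6+1+1]=14
q^15  k|15↦φ(k): 15:8 5:4 3:2 1:1  a_15=15

9, 10, 11, 12, 13, 14, 15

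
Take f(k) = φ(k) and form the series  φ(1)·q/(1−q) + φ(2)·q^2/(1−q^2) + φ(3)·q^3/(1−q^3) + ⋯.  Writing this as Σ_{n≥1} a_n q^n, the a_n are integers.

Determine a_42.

n=42: 1·42 2·21 3·14 6·7 7·6 14·3 21·2 42·1  φ→[1+1+2+2+6+6+12+12]=42

a_42 = 42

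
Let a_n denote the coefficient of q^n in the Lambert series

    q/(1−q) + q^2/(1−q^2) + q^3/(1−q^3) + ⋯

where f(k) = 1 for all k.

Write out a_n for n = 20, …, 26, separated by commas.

6, 4, 4, 2, 8, 3, 4

n=20: 1·20 2·10 4·5 5·4 10·2 20·1  f→[1+1+1+1+1+1]=6
q^21  k|21↦f(k): 21:1 7:1 3:1 1:1  a_21=4
d|22:{1,2,11,22}  Σf=1+1+1+1=4
q^23  k|23↦f(k): 23:1 1:1  a_23=2
[q^24] f(1)=1,f(2)=1,f(3)=1,f(4)=1,f(6)=1,f(8)=1,f(12)=1,f(24)=1 ⇒ 8
n=25: 1·25 5·5 25·1  f→[1+1+1]=3
d|26:{1,2,13,26}  Σf=1+1+1+1=4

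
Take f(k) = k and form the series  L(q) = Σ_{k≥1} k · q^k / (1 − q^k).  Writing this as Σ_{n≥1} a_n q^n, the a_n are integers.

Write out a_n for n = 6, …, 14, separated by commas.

12, 8, 15, 13, 18, 12, 28, 14, 24

d|6:{1,2,3,6}  Σf=1+2+3+6=12
n=7: 1·7 7·1  f→[1+7]=8
[q^8] f(8)=8,f(4)=4,f(2)=2,f(1)=1 ⇒ 15
n=9: 9·1 3·3 1·9  f→[9+3+1]=13
d|10:{1,2,5,10}  Σf=1+2+5+10=18
q^11  k|11↦f(k): 11:11 1:1  a_11=12
q^12  k|12↦f(k): 12:12 6:6 4:4 3:3 2:2 1:1  a_12=28
d|13:{13,1}  Σf=13+1=14
d|14:{1,2,7,14}  Σf=1+2+7+14=24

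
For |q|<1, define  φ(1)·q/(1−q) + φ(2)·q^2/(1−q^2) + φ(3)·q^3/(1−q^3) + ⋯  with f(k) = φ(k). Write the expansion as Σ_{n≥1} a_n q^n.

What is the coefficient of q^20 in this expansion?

[q^20] φ(20)=8,φ(10)=4,φ(5)=4,φ(4)=2,φ(2)=1,φ(1)=1 ⇒ 20

a_20 = 20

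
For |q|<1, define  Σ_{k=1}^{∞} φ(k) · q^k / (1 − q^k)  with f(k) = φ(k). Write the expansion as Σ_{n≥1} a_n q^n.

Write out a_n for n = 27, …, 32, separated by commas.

[q^27] φ(1)=1,φ(3)=2,φ(9)=6,φ(27)=18 ⇒ 27
n=28: 28·1 14·2 7·4 4·7 2·14 1·28  φ→[12+6+6+2+1+1]=28
q^29  k|29↦φ(k): 29:28 1:1  a_29=29
n=30: 30·1 15·2 10·3 6·5 5·6 3·10 2·15 1·30  φ→[8+8+4+2+4+2+1+1]=30
[q^31] φ(1)=1,φ(31)=30 ⇒ 31
n=32: 32·1 16·2 8·4 4·8 2·16 1·32  φ→[16+8+4+2+1+1]=32

27, 28, 29, 30, 31, 32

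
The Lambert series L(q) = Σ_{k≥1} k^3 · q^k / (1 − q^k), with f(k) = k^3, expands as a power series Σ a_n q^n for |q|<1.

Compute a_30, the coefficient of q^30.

[q^30] f(1)=1,f(2)=8,f(3)=27,f(5)=125,f(6)=216,f(10)=1000,f(15)=3375,f(30)=27000 ⇒ 31752

a_30 = 31752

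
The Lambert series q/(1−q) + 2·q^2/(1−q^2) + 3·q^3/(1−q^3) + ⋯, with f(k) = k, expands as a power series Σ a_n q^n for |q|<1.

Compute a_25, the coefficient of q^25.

a_25 = 31

[q^25] f(25)=25,f(5)=5,f(1)=1 ⇒ 31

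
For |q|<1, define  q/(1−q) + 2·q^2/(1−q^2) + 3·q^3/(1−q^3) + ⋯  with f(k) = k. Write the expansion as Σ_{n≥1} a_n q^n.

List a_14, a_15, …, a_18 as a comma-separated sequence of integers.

q^14  k|14↦f(k): 14:14 7:7 2:2 1:1  a_14=24
q^15  k|15↦f(k): 1:1 3:3 5:5 15:15  a_15=24
d|16:{16,8,4,2,1}  Σf=16+8+4+2+1=31
[q^17] f(1)=1,f(17)=17 ⇒ 18
q^18  k|18↦f(k): 1:1 2:2 3:3 6:6 9:9 18:18  a_18=39

24, 24, 31, 18, 39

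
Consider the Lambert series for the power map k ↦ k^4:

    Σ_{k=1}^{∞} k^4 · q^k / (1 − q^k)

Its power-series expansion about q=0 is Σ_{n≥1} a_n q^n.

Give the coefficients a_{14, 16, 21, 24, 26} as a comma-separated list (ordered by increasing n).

40834, 69905, 196964, 358258, 485554

d|14:{1,2,7,14}  Σf=1+16+2401+38416=40834
n=16: 1·16 2·8 4·4 8·2 16·1  f→[1+16+256+4096+65536]=69905
q^21  k|21↦f(k): 1:1 3:81 7:2401 21:194481  a_21=196964
n=24: 24·1 12·2 8·3 6·4 4·6 3·8 2·12 1·24  f→[331776+20736+4096+1296+256+81+16+1]=358258
n=26: 26·1 13·2 2·13 1·26  f→[456976+28561+16+1]=485554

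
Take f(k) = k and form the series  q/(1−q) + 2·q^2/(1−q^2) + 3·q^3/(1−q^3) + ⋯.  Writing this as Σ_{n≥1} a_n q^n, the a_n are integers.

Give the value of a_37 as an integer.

a_37 = 38

[q^37] f(37)=37,f(1)=1 ⇒ 38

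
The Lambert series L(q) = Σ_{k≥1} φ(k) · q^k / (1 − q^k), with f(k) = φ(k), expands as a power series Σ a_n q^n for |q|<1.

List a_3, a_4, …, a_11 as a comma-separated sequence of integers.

q^3  k|3↦φ(k): 1:1 3:2  a_3=3
d|4:{4,2,1}  Σφ=2+1+1=4
q^5  k|5↦φ(k): 5:4 1:1  a_5=5
q^6  k|6↦φ(k): 1:1 2:1 3:2 6:2  a_6=6
d|7:{7,1}  Σφ=6+1=7
q^8  k|8↦φ(k): 1:1 2:1 4:2 8:4  a_8=8
d|9:{1,3,9}  Σφ=1+2+6=9
[q^10] φ(1)=1,φ(2)=1,φ(5)=4,φ(10)=4 ⇒ 10
q^11  k|11↦φ(k): 1:1 11:10  a_11=11

3, 4, 5, 6, 7, 8, 9, 10, 11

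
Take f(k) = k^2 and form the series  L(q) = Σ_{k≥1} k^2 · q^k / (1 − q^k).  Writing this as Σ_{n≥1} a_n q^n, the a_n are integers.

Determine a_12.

a_12 = 210

d|12:{12,6,4,3,2,1}  Σf=144+36+16+9+4+1=210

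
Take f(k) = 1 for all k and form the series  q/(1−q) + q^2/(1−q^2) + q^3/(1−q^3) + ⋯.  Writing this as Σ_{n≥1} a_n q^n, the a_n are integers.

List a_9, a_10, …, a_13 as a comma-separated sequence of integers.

q^9  k|9↦f(k): 1:1 3:1 9:1  a_9=3
q^10  k|10↦f(k): 10:1 5:1 2:1 1:1  a_10=4
q^11  k|11↦f(k): 1:1 11:1  a_11=2
d|12:{1,2,3,4,6,12}  Σf=1+1+1+1+1+1=6
q^13  k|13↦f(k): 13:1 1:1  a_13=2

3, 4, 2, 6, 2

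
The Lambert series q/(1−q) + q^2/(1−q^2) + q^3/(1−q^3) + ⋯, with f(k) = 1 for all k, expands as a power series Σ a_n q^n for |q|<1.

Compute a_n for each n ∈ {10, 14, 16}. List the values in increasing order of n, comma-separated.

4, 4, 5

d|10:{1,2,5,10}  Σf=1+1+1+1=4
[q^14] f(14)=1,f(7)=1,f(2)=1,f(1)=1 ⇒ 4
[q^16] f(1)=1,f(2)=1,f(4)=1,f(8)=1,f(16)=1 ⇒ 5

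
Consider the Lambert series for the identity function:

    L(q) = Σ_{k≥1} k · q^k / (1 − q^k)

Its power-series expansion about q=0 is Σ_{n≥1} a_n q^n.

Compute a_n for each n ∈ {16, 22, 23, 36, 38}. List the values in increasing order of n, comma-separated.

31, 36, 24, 91, 60

[q^16] f(16)=16,f(8)=8,f(4)=4,f(2)=2,f(1)=1 ⇒ 31
d|22:{22,11,2,1}  Σf=22+11+2+1=36
[q^23] f(1)=1,f(23)=23 ⇒ 24
[q^36] f(1)=1,f(2)=2,f(3)=3,f(4)=4,f(6)=6,f(9)=9,f(12)=12,f(18)=18,f(36)=36 ⇒ 91
d|38:{38,19,2,1}  Σf=38+19+2+1=60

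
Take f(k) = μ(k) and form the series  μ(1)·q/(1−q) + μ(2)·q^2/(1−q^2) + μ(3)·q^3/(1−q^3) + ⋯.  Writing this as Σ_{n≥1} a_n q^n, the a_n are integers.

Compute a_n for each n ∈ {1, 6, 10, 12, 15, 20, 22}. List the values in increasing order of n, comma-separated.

d|1:{1}  Σμ=1=1
[q^6] μ(1)=1,μ(2)=-1,μ(3)=-1,μ(6)=1 ⇒ 0
q^10  k|10↦μ(k): 10:1 5:-1 2:-1 1:1  a_10=0
q^12  k|12↦μ(k): 1:1 2:-1 3:-1 4:0 6:1 12:0  a_12=0
n=15: 1·15 3·5 5·3 15·1  μ→[1+(-1)+(-1)+1]=0
q^20  k|20↦μ(k): 20:0 10:1 5:-1 4:0 2:-1 1:1  a_20=0
q^22  k|22↦μ(k): 1:1 2:-1 11:-1 22:1  a_22=0

1, 0, 0, 0, 0, 0, 0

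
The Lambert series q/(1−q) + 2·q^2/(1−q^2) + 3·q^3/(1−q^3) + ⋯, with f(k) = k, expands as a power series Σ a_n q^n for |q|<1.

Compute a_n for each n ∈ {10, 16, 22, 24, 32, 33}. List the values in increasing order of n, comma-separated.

18, 31, 36, 60, 63, 48

n=10: 1·10 2·5 5·2 10·1  f→[1+2+5+10]=18
q^16  k|16↦f(k): 1:1 2:2 4:4 8:8 16:16  a_16=31
[q^22] f(22)=22,f(11)=11,f(2)=2,f(1)=1 ⇒ 36
d|24:{24,12,8,6,4,3,2,1}  Σf=24+12+8+6+4+3+2+1=60
q^32  k|32↦f(k): 1:1 2:2 4:4 8:8 16:16 32:32  a_32=63
d|33:{1,3,11,33}  Σf=1+3+11+33=48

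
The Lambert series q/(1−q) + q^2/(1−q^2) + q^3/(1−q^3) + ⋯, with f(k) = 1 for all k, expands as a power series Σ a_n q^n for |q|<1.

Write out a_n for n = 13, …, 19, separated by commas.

2, 4, 4, 5, 2, 6, 2

q^13  k|13↦f(k): 1:1 13:1  a_13=2
d|14:{14,7,2,1}  Σf=1+1+1+1=4
n=15: 1·15 3·5 5·3 15·1  f→[1+1+1+1]=4
[q^16] f(1)=1,f(2)=1,f(4)=1,f(8)=1,f(16)=1 ⇒ 5
q^17  k|17↦f(k): 1:1 17:1  a_17=2
d|18:{18,9,6,3,2,1}  Σf=1+1+1+1+1+1=6
n=19: 1·19 19·1  f→[1+1]=2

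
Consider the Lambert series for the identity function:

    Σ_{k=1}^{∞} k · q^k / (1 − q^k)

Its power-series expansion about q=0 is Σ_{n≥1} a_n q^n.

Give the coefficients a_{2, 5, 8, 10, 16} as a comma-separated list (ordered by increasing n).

3, 6, 15, 18, 31

d|2:{2,1}  Σf=2+1=3
n=5: 5·1 1·5  f→[5+1]=6
d|8:{8,4,2,1}  Σf=8+4+2+1=15
n=10: 10·1 5·2 2·5 1·10  f→[10+5+2+1]=18
n=16: 1·16 2·8 4·4 8·2 16·1  f→[1+2+4+8+16]=31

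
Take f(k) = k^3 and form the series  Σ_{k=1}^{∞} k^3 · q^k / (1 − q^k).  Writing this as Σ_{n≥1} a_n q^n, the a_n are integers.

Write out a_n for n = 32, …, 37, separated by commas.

37449, 37296, 44226, 43344, 55261, 50654

d|32:{1,2,4,8,16,32}  Σf=1+8+64+512+4096+32768=37449
d|33:{33,11,3,1}  Σf=35937+1331+27+1=37296
n=34: 1·34 2·17 17·2 34·1  f→[1+8+4913+39304]=44226
d|35:{1,5,7,35}  Σf=1+125+343+42875=43344
q^36  k|36↦f(k): 36:46656 18:5832 12:1728 9:729 6:216 4:64 3:27 2:8 1:1  a_36=55261
[q^37] f(1)=1,f(37)=50653 ⇒ 50654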